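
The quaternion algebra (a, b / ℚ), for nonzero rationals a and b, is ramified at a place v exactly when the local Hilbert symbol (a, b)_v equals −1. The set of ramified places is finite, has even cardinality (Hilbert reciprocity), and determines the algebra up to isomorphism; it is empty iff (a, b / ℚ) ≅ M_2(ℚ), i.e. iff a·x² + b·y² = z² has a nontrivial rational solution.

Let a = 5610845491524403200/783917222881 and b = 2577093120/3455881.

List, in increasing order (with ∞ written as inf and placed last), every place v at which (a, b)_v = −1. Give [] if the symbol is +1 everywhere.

[2, 5]

(a, b) ≡ (58, 1330) mod (ℚ^×)²; places V = {2, 3, 5, 7, 11, 13, 19, 29, 31, ∞}.
(a,b)_5: α=2, u≡3; β=1, v≡4 (mod 5); (3|5)=-1, (4|5)=+1; sign (−1)^0·-1^1·+1^2 = -1.
(a,b)_13: α=-8, u≡8; β=-4, v≡1 (mod 13); (8|13)=-1, (1|13)=+1; sign (−1)^0·-1^-4·+1^-8 = +1.
(a,b)_7: α=4, u≡2; β=1, v≡4 (mod 7); (2|7)=+1, (4|7)=+1; sign (−1)^0·+1^1·+1^4 = +1.
(a,b)_11: α=0, u≡4; β=-2, v≡6 (mod 11); (4|11)=+1, (6|11)=-1; sign (−1)^0·+1^-2·-1^0 = +1.
(a,b)_29: α=3, u≡2; β=2, v≡20 (mod 29); (2|29)=-1, (20|29)=+1; sign (−1)^0·-1^2·+1^3 = +1.
(a,b)_3: α=4, u≡1; β=2, v≡1 (mod 3); (1|3)=+1, (1|3)=+1; sign (−1)^0·+1^2·+1^4 = +1.
(a,b)_2: α=17, β=9; u≡5, v≡1 (mod 8); ε(u)ε(v)=0·0, αω(v)=17·0, βω(u)=9·1; sum ≡ 1  ⇒  -1.
(a,b)_19: α=2, u≡5; β=1, v≡15 (mod 19); (5|19)=+1, (15|19)=-1; sign (−1)^0·+1^1·-1^2 = +1.
(a,b)_∞: sgn(58)=+, sgn(1330)=+, so +1.
(a,b)_31: α=-2, u≡3; β=0, v≡4 (mod 31); (3|31)=-1, (4|31)=+1; sign (−1)^0·-1^0·+1^-2 = +1.
|Ram(58, 1330)| = 2, even; anisotropic at {2, 5}.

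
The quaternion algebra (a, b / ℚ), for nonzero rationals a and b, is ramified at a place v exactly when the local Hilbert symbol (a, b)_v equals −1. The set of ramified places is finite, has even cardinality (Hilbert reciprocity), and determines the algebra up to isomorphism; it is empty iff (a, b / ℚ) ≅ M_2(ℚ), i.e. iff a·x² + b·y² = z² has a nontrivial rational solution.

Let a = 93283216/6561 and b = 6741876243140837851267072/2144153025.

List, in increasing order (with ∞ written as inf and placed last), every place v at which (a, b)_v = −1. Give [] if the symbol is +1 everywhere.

(a, b) ≡ (5830201, 37) mod (ℚ^×)²; places V = {2, 3, 5, 7, 11, 13, 17, 23, 31, 37, ∞}.
(a,b)_∞: sgn(5830201)=+, sgn(37)=+, so +1.
(a,b)_17: α=1, u≡12; β=2, v≡7 (mod 17); (12|17)=-1, (7|17)=-1; sign (−1)^0·-1^2·-1^1 = -1.
(a,b)_7: α=0, u≡6; β=-6, v≡1 (mod 7); (6|7)=-1, (1|7)=+1; sign (−1)^0·-1^-6·+1^0 = +1.
(a,b)_3: α=-8, u≡1; β=-6, v≡1 (mod 3); (1|3)=+1, (1|3)=+1; sign (−1)^0·+1^-6·+1^-8 = +1.
(a,b)_2: α=4, β=18; u≡1, v≡5 (mod 8); ε(u)ε(v)=0·0, αω(v)=4·1, βω(u)=18·0; sum ≡ 0  ⇒  +1.
(a,b)_5: α=0, u≡1; β=-2, v≡2 (mod 5); (1|5)=+1, (2|5)=-1; sign (−1)^0·+1^-2·-1^0 = +1.
(a,b)_11: α=0, u≡3; β=2, v≡1 (mod 11); (3|11)=+1, (1|11)=+1; sign (−1)^0·+1^2·+1^0 = +1.
(a,b)_23: α=1, u≡3; β=2, v≡11 (mod 23); (3|23)=+1, (11|23)=-1; sign (−1)^0·+1^2·-1^1 = -1.
(a,b)_13: α=1, u≡1; β=4, v≡7 (mod 13); (1|13)=+1, (7|13)=-1; sign (−1)^0·+1^4·-1^1 = -1.
(a,b)_37: α=1, u≡36; β=3, v≡27 (mod 37); (36|37)=+1, (27|37)=+1; sign (−1)^0·+1^3·+1^1 = +1.
(a,b)_31: α=1, u≡20; β=2, v≡3 (mod 31); (20|31)=+1, (3|31)=-1; sign (−1)^0·+1^2·-1^1 = -1.
|Ram(5830201, 37)| = 4, even; anisotropic at {13, 17, 23, 31}.

[13, 17, 23, 31]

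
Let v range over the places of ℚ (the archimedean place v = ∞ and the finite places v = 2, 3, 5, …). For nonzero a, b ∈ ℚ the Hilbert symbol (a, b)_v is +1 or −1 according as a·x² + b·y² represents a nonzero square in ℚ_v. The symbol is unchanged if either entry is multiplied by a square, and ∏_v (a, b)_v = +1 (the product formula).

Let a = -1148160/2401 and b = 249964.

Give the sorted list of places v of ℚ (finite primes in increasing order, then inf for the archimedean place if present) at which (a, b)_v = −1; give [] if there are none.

(a, b) ≡ (-4485, 62491) mod (ℚ^×)²; places V = {2, 3, 5, 7, 11, 13, 19, 23, ∞}.
(a,b)_13: α=1, u≡6; β=1, v≡1 (mod 13); (6|13)=-1, (1|13)=+1; sign (−1)^0·-1^1·+1^1 = -1.
(a,b)_2: α=8, β=2; u≡3, v≡3 (mod 8); ε(u)ε(v)=1·1, αω(v)=8·1, βω(u)=2·1; sum ≡ 1  ⇒  -1.
(a,b)_∞: sgn(-4485)=−, sgn(62491)=+, so +1.
(a,b)_11: α=0, u≡3; β=1, v≡9 (mod 11); (3|11)=+1, (9|11)=+1; sign (−1)^0·+1^1·+1^0 = +1.
(a,b)_23: α=1, u≡4; β=1, v≡12 (mod 23); (4|23)=+1, (12|23)=+1; sign (−1)^1·+1^1·+1^1 = -1.
(a,b)_5: α=1, u≡3; β=0, v≡4 (mod 5); (3|5)=-1, (4|5)=+1; sign (−1)^0·-1^0·+1^1 = +1.
(a,b)_19: α=0, u≡15; β=1, v≡8 (mod 19); (15|19)=-1, (8|19)=-1; sign (−1)^0·-1^1·-1^0 = -1.
(a,b)_3: α=1, u≡2; β=0, v≡1 (mod 3); (2|3)=-1, (1|3)=+1; sign (−1)^0·-1^0·+1^1 = +1.
(a,b)_7: α=-4, u≡1; β=0, v≡1 (mod 7); (1|7)=+1, (1|7)=+1; sign (−1)^0·+1^0·+1^-4 = +1.
(-4485, 62491 / ℚ) ramifies at {2, 13, 19, 23}: a division algebra.

[2, 13, 19, 23]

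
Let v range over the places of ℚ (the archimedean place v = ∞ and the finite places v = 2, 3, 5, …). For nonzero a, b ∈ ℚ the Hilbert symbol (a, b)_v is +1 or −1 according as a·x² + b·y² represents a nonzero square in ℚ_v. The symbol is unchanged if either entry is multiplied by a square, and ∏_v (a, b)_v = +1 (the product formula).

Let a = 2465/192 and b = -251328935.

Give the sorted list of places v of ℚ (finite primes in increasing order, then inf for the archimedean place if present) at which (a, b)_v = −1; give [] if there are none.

Mod squares: a ≡ 7395, b ≡ -251328935. Check v ∈ {∞, 2, 3, 5, 11, 13, 17, 23, 29, 31}.
v=11: a=11^0·(≡9), b=11^1·(≡4) mod 11; (9|11)=+1, (4|11)=+1; (−1)^{0·1·5}·(+1)^1·(+1)^0 = +1.
v=13: a=13^0·(≡6), b=13^1·(≡7) mod 13; (6|13)=-1, (7|13)=-1; (−1)^{0·1·6}·(-1)^1·(-1)^0 = -1.
v=3: a=3^-1·(≡2), b=3^0·(≡1) mod 3; (2|3)=-1, (1|3)=+1; (−1)^{-1·0·1}·(-1)^0·(+1)^-1 = +1.
v=29: a=29^1·(≡16), b=29^1·(≡19) mod 29; (16|29)=+1, (19|29)=-1; (−1)^{1·1·14}·(+1)^1·(-1)^1 = -1.
v=2: v_2(a)=-6, v_2(b)=0; units ≡ 3, 1 (mod 8); ε·ε+αω+βω = 1·0+-6·0+0·1 ≡ 0  ⇒  (a,b)_2 = +1.
v=17: a=17^1·(≡12), b=17^1·(≡12) mod 17; (12|17)=-1, (12|17)=-1; (−1)^{1·1·8}·(-1)^1·(-1)^1 = +1.
v=31: a=31^0·(≡13), b=31^1·(≡14) mod 31; (13|31)=-1, (14|31)=+1; (−1)^{0·1·15}·(-1)^1·(+1)^0 = -1.
v=∞: 7395 > 0 and -251328935 < 0  ⇒  (a,b)_∞ = +1.
v=23: a=23^0·(≡12), b=23^1·(≡1) mod 23; (12|23)=+1, (1|23)=+1; (−1)^{0·1·11}·(+1)^1·(+1)^0 = +1.
v=5: a=5^1·(≡4), b=5^1·(≡3) mod 5; (4|5)=+1, (3|5)=-1; (−1)^{1·1·2}·(+1)^1·(-1)^1 = -1.
Ram(7395, -251328935) = {5, 13, 29, 31}; no ℚ_5-point on the conic.

[5, 13, 29, 31]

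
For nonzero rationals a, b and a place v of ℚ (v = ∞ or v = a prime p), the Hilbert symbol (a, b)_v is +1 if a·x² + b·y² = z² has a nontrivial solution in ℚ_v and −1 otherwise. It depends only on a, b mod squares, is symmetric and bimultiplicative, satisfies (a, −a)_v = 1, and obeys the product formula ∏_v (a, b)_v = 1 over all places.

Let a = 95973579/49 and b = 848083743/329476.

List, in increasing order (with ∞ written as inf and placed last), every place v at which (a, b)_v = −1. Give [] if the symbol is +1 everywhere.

[2, 3, 17, 41]

(a, b) ≡ (779, 663) mod (ℚ^×)²; places V = {2, 3, 7, 13, 17, 19, 29, 41, ∞}.
(a,b)_29: α=0, u≡4; β=2, v≡5 (mod 29); (4|29)=+1, (5|29)=+1; sign (−1)^0·+1^2·+1^0 = +1.
(a,b)_∞: sgn(779)=+, sgn(663)=+, so +1.
(a,b)_3: α=6, u≡2; β=3, v≡2 (mod 3); (2|3)=-1, (2|3)=-1; sign (−1)^0·-1^3·-1^6 = -1.
(a,b)_41: α=1, u≡11; β=-2, v≡3 (mod 41); (11|41)=-1, (3|41)=-1; sign (−1)^0·-1^-2·-1^1 = -1.
(a,b)_19: α=1, u≡10; β=0, v≡16 (mod 19); (10|19)=-1, (16|19)=+1; sign (−1)^0·-1^0·+1^1 = +1.
(a,b)_7: α=-2, u≡2; β=-2, v≡6 (mod 7); (2|7)=+1, (6|7)=-1; sign (−1)^0·+1^-2·-1^-2 = +1.
(a,b)_2: α=0, β=-2; u≡3, v≡7 (mod 8); ε(u)ε(v)=1·1, αω(v)=0·0, βω(u)=-2·1; sum ≡ 1  ⇒  -1.
(a,b)_17: α=0, u≡3; β=1, v≡3 (mod 17); (3|17)=-1, (3|17)=-1; sign (−1)^0·-1^1·-1^0 = -1.
(a,b)_13: α=2, u≡9; β=3, v≡9 (mod 13); (9|13)=+1, (9|13)=+1; sign (−1)^0·+1^3·+1^2 = +1.
|Ram(779, 663)| = 4, even; anisotropic at {2, 3, 17, 41}.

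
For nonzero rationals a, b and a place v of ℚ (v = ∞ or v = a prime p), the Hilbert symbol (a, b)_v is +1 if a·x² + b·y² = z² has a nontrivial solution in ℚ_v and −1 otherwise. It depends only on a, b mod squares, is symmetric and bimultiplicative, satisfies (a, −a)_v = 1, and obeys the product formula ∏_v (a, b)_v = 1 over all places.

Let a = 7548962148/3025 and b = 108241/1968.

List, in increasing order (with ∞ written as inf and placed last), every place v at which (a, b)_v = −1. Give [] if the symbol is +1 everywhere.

Mod squares: a ≡ 4279457, b ≡ 123. Check v ∈ {∞, 2, 3, 5, 7, 11, 13, 31, 37, 41, 47}.
v=11: a=11^-2·(≡8), b=11^0·(≡10) mod 11; (8|11)=-1, (10|11)=-1; (−1)^{-2·0·5}·(-1)^0·(-1)^-2 = +1.
v=3: a=3^2·(≡2), b=3^-1·(≡2) mod 3; (2|3)=-1, (2|3)=-1; (−1)^{2·-1·1}·(-1)^-1·(-1)^2 = -1.
v=31: a=31^1·(≡20), b=31^0·(≡22) mod 31; (20|31)=+1, (22|31)=-1; (−1)^{1·0·15}·(+1)^0·(-1)^1 = -1.
v=∞: 4279457 > 0 and 123 > 0  ⇒  (a,b)_∞ = +1.
v=2: v_2(a)=2, v_2(b)=-4; units ≡ 1, 3 (mod 8); ε·ε+αω+βω = 0·1+2·1+-4·0 ≡ 0  ⇒  (a,b)_2 = +1.
v=7: a=7^3·(≡6), b=7^2·(≡4) mod 7; (6|7)=-1, (4|7)=+1; (−1)^{3·2·3}·(-1)^2·(+1)^3 = +1.
v=5: a=5^-2·(≡3), b=5^0·(≡2) mod 5; (3|5)=-1, (2|5)=-1; (−1)^{-2·0·2}·(-1)^0·(-1)^-2 = +1.
v=13: a=13^1·(≡3), b=13^0·(≡11) mod 13; (3|13)=+1, (11|13)=-1; (−1)^{1·0·6}·(+1)^0·(-1)^1 = -1.
v=41: a=41^1·(≡1), b=41^-1·(≡6) mod 41; (1|41)=+1, (6|41)=-1; (−1)^{1·-1·20}·(+1)^-1·(-1)^1 = -1.
v=47: a=47^0·(≡44), b=47^2·(≡31) mod 47; (44|47)=-1, (31|47)=-1; (−1)^{0·2·23}·(-1)^2·(-1)^0 = +1.
v=37: a=37^1·(≡11), b=37^0·(≡34) mod 37; (11|37)=+1, (34|37)=+1; (−1)^{1·0·18}·(+1)^0·(+1)^1 = +1.
Ram(4279457, 123) = {3, 13, 31, 41}; no ℚ_3-point on the conic.

[3, 13, 31, 41]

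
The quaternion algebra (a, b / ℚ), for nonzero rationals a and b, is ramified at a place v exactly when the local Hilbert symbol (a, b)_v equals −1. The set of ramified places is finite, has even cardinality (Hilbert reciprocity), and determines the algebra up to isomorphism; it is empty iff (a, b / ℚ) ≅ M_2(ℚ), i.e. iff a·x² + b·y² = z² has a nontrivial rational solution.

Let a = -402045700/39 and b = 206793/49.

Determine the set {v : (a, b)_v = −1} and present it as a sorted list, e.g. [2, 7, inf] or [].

(a, b) ≡ (-434343, 2553) mod (ℚ^×)²; places V = {2, 3, 5, 7, 13, 19, 23, 37, 43, ∞}.
(a,b)_23: α=0, u≡6; β=1, v≡7 (mod 23); (6|23)=+1, (7|23)=-1; sign (−1)^0·+1^1·-1^0 = +1.
(a,b)_2: α=2, β=0; u≡1, v≡1 (mod 8); ε(u)ε(v)=0·0, αω(v)=2·0, βω(u)=0·0; sum ≡ 0  ⇒  +1.
(a,b)_∞: sgn(-434343)=−, sgn(2553)=+, so +1.
(a,b)_7: α=1, u≡3; β=-2, v≡6 (mod 7); (3|7)=-1, (6|7)=-1; sign (−1)^0·-1^-2·-1^1 = -1.
(a,b)_43: α=1, u≡38; β=0, v≡1 (mod 43); (38|43)=+1, (1|43)=+1; sign (−1)^0·+1^0·+1^1 = +1.
(a,b)_3: α=-1, u≡2; β=5, v≡2 (mod 3); (2|3)=-1, (2|3)=-1; sign (−1)^1·-1^5·-1^-1 = -1.
(a,b)_13: α=-1, u≡3; β=0, v≡8 (mod 13); (3|13)=+1, (8|13)=-1; sign (−1)^0·+1^0·-1^-1 = -1.
(a,b)_19: α=2, u≡4; β=0, v≡17 (mod 19); (4|19)=+1, (17|19)=+1; sign (−1)^0·+1^0·+1^2 = +1.
(a,b)_5: α=2, u≡3; β=0, v≡2 (mod 5); (3|5)=-1, (2|5)=-1; sign (−1)^0·-1^0·-1^2 = +1.
(a,b)_37: α=1, u≡30; β=1, v≡31 (mod 37); (30|37)=+1, (31|37)=-1; sign (−1)^0·+1^1·-1^1 = -1.
|Ram(-434343, 2553)| = 4, even; anisotropic at {3, 7, 13, 37}.

[3, 7, 13, 37]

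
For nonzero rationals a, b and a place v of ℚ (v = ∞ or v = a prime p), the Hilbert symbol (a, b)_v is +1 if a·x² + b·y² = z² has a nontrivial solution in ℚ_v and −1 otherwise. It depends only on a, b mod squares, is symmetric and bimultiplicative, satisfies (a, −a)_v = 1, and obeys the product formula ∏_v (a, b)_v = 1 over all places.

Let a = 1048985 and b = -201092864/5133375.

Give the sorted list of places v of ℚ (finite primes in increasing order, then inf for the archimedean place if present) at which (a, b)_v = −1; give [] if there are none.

[3, 7, 17, 43]

(a, b) ≡ (1048985, -240465) mod (ℚ^×)²; places V = {2, 3, 5, 7, 13, 17, 23, 41, 43, ∞}.
(a,b)_23: α=0, u≡1; β=1, v≡15 (mod 23); (1|23)=+1, (15|23)=-1; sign (−1)^0·+1^1·-1^0 = +1.
(a,b)_5: α=1, u≡2; β=-3, v≡3 (mod 5); (2|5)=-1, (3|5)=-1; sign (−1)^0·-1^-3·-1^1 = +1.
(a,b)_2: α=0, β=8; u≡1, v≡7 (mod 8); ε(u)ε(v)=0·1, αω(v)=0·0, βω(u)=8·0; sum ≡ 0  ⇒  +1.
(a,b)_7: α=1, u≡6; β=2, v≡5 (mod 7); (6|7)=-1, (5|7)=-1; sign (−1)^0·-1^2·-1^1 = -1.
(a,b)_∞: sgn(1048985)=+, sgn(-240465)=−, so +1.
(a,b)_3: α=0, u≡2; β=-5, v≡2 (mod 3); (2|3)=-1, (2|3)=-1; sign (−1)^0·-1^-5·-1^0 = -1.
(a,b)_13: α=0, u≡2; β=-2, v≡4 (mod 13); (2|13)=-1, (4|13)=+1; sign (−1)^0·-1^-2·+1^0 = +1.
(a,b)_43: α=1, u≡14; β=0, v≡12 (mod 43); (14|43)=+1, (12|43)=-1; sign (−1)^0·+1^0·-1^1 = -1.
(a,b)_17: α=1, u≡12; β=1, v≡4 (mod 17); (12|17)=-1, (4|17)=+1; sign (−1)^0·-1^1·+1^1 = -1.
(a,b)_41: α=1, u≡1; β=1, v≡4 (mod 41); (1|41)=+1, (4|41)=+1; sign (−1)^0·+1^1·+1^1 = +1.
Ram(1048985, -240465) = {3, 7, 17, 43}; no ℚ_3-point on the conic.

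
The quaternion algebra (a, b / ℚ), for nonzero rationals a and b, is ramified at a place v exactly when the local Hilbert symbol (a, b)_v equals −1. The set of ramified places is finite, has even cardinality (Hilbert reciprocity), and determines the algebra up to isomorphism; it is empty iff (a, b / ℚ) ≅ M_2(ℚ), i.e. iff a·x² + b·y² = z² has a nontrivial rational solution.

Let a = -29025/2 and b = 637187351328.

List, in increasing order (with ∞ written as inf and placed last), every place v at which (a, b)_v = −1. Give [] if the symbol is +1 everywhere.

[3, 11, 29, 31]

(a, b) ≡ (-258, 19778) mod (ℚ^×)²; places V = {2, 3, 5, 11, 29, 31, 43, ∞}.
(a,b)_2: α=-1, β=5; u≡7, v≡1 (mod 8); ε(u)ε(v)=1·0, αω(v)=-1·0, βω(u)=5·0; sum ≡ 0  ⇒  +1.
(a,b)_∞: sgn(-258)=−, sgn(19778)=+, so +1.
(a,b)_31: α=0, u≡11; β=1, v≡7 (mod 31); (11|31)=-1, (7|31)=+1; sign (−1)^0·-1^1·+1^0 = -1.
(a,b)_43: α=1, u≡28; β=2, v≡25 (mod 43); (28|43)=-1, (25|43)=+1; sign (−1)^0·-1^2·+1^1 = +1.
(a,b)_29: α=0, u≡2; β=1, v≡3 (mod 29); (2|29)=-1, (3|29)=-1; sign (−1)^0·-1^1·-1^0 = -1.
(a,b)_5: α=2, u≡2; β=0, v≡3 (mod 5); (2|5)=-1, (3|5)=-1; sign (−1)^0·-1^0·-1^2 = +1.
(a,b)_3: α=3, u≡1; β=2, v≡2 (mod 3); (1|3)=+1, (2|3)=-1; sign (−1)^0·+1^2·-1^3 = -1.
(a,b)_11: α=0, u≡2; β=3, v≡5 (mod 11); (2|11)=-1, (5|11)=+1; sign (−1)^0·-1^3·+1^0 = -1.
|Ram(-258, 19778)| = 4, even; anisotropic at {3, 11, 29, 31}.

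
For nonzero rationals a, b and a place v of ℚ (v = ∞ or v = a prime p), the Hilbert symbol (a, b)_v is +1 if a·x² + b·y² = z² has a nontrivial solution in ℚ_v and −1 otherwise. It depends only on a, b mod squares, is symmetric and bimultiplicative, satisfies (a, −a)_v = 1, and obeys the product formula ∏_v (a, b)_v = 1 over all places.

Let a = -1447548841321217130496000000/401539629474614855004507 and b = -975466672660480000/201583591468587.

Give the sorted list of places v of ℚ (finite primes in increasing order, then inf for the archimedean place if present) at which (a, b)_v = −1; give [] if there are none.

[3, 13, 17, inf]

(a, b) ≡ (-7293, -51051) mod (ℚ^×)²; places V = {2, 3, 5, 7, 11, 13, 17, 19, 29, ∞}.
(a,b)_29: α=-6, u≡12; β=-4, v≡10 (mod 29); (12|29)=-1, (10|29)=-1; sign (−1)^0·-1^-4·-1^-6 = +1.
(a,b)_19: α=-6, u≡10; β=-4, v≡3 (mod 19); (10|19)=-1, (3|19)=-1; sign (−1)^0·-1^-4·-1^-6 = +1.
(a,b)_13: α=7, u≡7; β=5, v≡1 (mod 13); (7|13)=-1, (1|13)=+1; sign (−1)^0·-1^5·+1^7 = -1.
(a,b)_2: α=26, β=16; u≡3, v≡5 (mod 8); ε(u)ε(v)=1·0, αω(v)=26·1, βω(u)=16·1; sum ≡ 0  ⇒  +1.
(a,b)_3: α=-15, u≡2; β=-7, v≡2 (mod 3); (2|3)=-1, (2|3)=-1; sign (−1)^1·-1^-7·-1^-15 = -1.
(a,b)_17: α=1, u≡15; β=1, v≡5 (mod 17); (15|17)=+1, (5|17)=-1; sign (−1)^0·+1^1·-1^1 = -1.
(a,b)_7: α=6, u≡1; β=3, v≡1 (mod 7); (1|7)=+1, (1|7)=+1; sign (−1)^0·+1^3·+1^6 = +1.
(a,b)_11: α=1, u≡8; β=1, v≡9 (mod 11); (8|11)=-1, (9|11)=+1; sign (−1)^1·-1^1·+1^1 = +1.
(a,b)_∞: sgn(-7293)=−, sgn(-51051)=−, so -1.
(a,b)_5: α=6, u≡3; β=4, v≡1 (mod 5); (3|5)=-1, (1|5)=+1; sign (−1)^0·-1^4·+1^6 = +1.
(-7293, -51051 / ℚ) ramifies at {3, 13, 17, ∞}: a division algebra.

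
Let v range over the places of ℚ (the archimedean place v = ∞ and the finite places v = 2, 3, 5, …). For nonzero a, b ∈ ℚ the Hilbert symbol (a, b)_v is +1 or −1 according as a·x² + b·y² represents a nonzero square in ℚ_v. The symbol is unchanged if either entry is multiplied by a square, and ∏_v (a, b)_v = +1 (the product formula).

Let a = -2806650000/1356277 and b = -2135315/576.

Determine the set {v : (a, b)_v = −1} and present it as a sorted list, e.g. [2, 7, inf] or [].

[5, inf]

(a, b) ≡ (-5005, -35) mod (ℚ^×)²; places V = {2, 3, 5, 7, 11, 13, 17, 19, ∞}.
(a,b)_5: α=5, u≡1; β=1, v≡2 (mod 5); (1|5)=+1, (2|5)=-1; sign (−1)^0·+1^1·-1^5 = -1.
(a,b)_11: α=1, u≡6; β=0, v≡4 (mod 11); (6|11)=-1, (4|11)=+1; sign (−1)^0·-1^0·+1^1 = +1.
(a,b)_13: α=-1, u≡7; β=2, v≡10 (mod 13); (7|13)=-1, (10|13)=+1; sign (−1)^0·-1^2·+1^-1 = +1.
(a,b)_7: α=1, u≡3; β=1, v≡4 (mod 7); (3|7)=-1, (4|7)=+1; sign (−1)^1·-1^1·+1^1 = +1.
(a,b)_3: α=6, u≡2; β=-2, v≡1 (mod 3); (2|3)=-1, (1|3)=+1; sign (−1)^0·-1^-2·+1^6 = +1.
(a,b)_2: α=4, β=-6; u≡3, v≡5 (mod 8); ε(u)ε(v)=1·0, αω(v)=4·1, βω(u)=-6·1; sum ≡ 0  ⇒  +1.
(a,b)_17: α=-2, u≡3; β=0, v≡15 (mod 17); (3|17)=-1, (15|17)=+1; sign (−1)^0·-1^0·+1^-2 = +1.
(a,b)_∞: sgn(-5005)=−, sgn(-35)=−, so -1.
(a,b)_19: α=-2, u≡4; β=2, v≡18 (mod 19); (4|19)=+1, (18|19)=-1; sign (−1)^0·+1^2·-1^-2 = +1.
(-5005, -35 / ℚ) ramifies at {5, ∞}: a division algebra.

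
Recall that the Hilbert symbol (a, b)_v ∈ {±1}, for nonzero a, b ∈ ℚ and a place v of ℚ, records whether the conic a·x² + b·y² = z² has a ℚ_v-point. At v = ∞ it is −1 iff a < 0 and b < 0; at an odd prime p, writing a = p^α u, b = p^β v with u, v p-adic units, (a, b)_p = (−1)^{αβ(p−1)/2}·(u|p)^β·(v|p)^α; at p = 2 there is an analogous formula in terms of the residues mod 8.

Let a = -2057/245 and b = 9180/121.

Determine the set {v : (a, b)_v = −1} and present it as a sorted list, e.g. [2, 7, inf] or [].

(a, b) ≡ (-85, 255) mod (ℚ^×)²; places V = {2, 3, 5, 7, 11, 17, ∞}.
(a,b)_2: α=0, β=2; u≡3, v≡7 (mod 8); ε(u)ε(v)=1·1, αω(v)=0·0, βω(u)=2·1; sum ≡ 1  ⇒  -1.
(a,b)_5: α=-1, u≡2; β=1, v≡1 (mod 5); (2|5)=-1, (1|5)=+1; sign (−1)^0·-1^1·+1^-1 = -1.
(a,b)_17: α=1, u≡7; β=1, v≡15 (mod 17); (7|17)=-1, (15|17)=+1; sign (−1)^0·-1^1·+1^1 = -1.
(a,b)_3: α=0, u≡2; β=3, v≡1 (mod 3); (2|3)=-1, (1|3)=+1; sign (−1)^0·-1^3·+1^0 = -1.
(a,b)_7: α=-2, u≡3; β=0, v≡5 (mod 7); (3|7)=-1, (5|7)=-1; sign (−1)^0·-1^0·-1^-2 = +1.
(a,b)_11: α=2, u≡9; β=-2, v≡6 (mod 11); (9|11)=+1, (6|11)=-1; sign (−1)^0·+1^-2·-1^2 = +1.
(a,b)_∞: sgn(-85)=−, sgn(255)=+, so +1.
Ram(-85, 255) = {2, 3, 5, 17}; no ℚ_2-point on the conic.

[2, 3, 5, 17]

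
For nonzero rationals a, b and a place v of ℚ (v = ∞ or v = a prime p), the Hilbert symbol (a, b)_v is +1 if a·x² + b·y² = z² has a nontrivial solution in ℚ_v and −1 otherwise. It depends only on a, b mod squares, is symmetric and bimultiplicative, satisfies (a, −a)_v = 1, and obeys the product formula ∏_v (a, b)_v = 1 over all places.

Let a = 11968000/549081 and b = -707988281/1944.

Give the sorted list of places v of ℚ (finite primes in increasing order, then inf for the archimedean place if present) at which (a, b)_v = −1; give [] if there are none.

(a, b) ≡ (1870, -6006) mod (ℚ^×)²; places V = {2, 3, 5, 7, 11, 13, 17, 19, 29, ∞}.
(a,b)_29: α=0, u≡2; β=4, v≡14 (mod 29); (2|29)=-1, (14|29)=-1; sign (−1)^0·-1^4·-1^0 = +1.
(a,b)_13: α=-2, u≡8; β=1, v≡6 (mod 13); (8|13)=-1, (6|13)=-1; sign (−1)^0·-1^1·-1^-2 = -1.
(a,b)_19: α=-2, u≡14; β=0, v≡6 (mod 19); (14|19)=-1, (6|19)=+1; sign (−1)^0·-1^0·+1^-2 = +1.
(a,b)_∞: sgn(1870)=+, sgn(-6006)=−, so +1.
(a,b)_3: α=-2, u≡1; β=-5, v≡2 (mod 3); (1|3)=+1, (2|3)=-1; sign (−1)^0·+1^-5·-1^-2 = +1.
(a,b)_2: α=9, β=-3; u≡7, v≡5 (mod 8); ε(u)ε(v)=1·0, αω(v)=9·1, βω(u)=-3·0; sum ≡ 1  ⇒  -1.
(a,b)_17: α=1, u≡2; β=0, v≡10 (mod 17); (2|17)=+1, (10|17)=-1; sign (−1)^0·+1^0·-1^1 = -1.
(a,b)_7: α=0, u≡2; β=1, v≡5 (mod 7); (2|7)=+1, (5|7)=-1; sign (−1)^0·+1^1·-1^0 = +1.
(a,b)_5: α=3, u≡4; β=0, v≡1 (mod 5); (4|5)=+1, (1|5)=+1; sign (−1)^0·+1^0·+1^3 = +1.
(a,b)_11: α=1, u≡9; β=1, v≡3 (mod 11); (9|11)=+1, (3|11)=+1; sign (−1)^1·+1^1·+1^1 = -1.
Ram(1870, -6006) = {2, 11, 13, 17}; no ℚ_2-point on the conic.

[2, 11, 13, 17]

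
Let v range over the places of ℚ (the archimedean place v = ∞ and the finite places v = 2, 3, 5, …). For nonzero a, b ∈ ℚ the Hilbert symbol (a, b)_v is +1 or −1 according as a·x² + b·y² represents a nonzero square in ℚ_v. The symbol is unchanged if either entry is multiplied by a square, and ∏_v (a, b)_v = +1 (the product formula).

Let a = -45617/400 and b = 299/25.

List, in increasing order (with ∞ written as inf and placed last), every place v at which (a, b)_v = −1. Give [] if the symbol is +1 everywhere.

[2, 23]

(a, b) ≡ (-377, 299) mod (ℚ^×)²; places V = {2, 5, 11, 13, 23, 29, ∞}.
(a,b)_∞: sgn(-377)=−, sgn(299)=+, so +1.
(a,b)_2: α=-4, β=0; u≡7, v≡3 (mod 8); ε(u)ε(v)=1·1, αω(v)=-4·1, βω(u)=0·0; sum ≡ 1  ⇒  -1.
(a,b)_23: α=0, u≡17; β=1, v≡18 (mod 23); (17|23)=-1, (18|23)=+1; sign (−1)^0·-1^1·+1^0 = -1.
(a,b)_13: α=1, u≡4; β=1, v≡3 (mod 13); (4|13)=+1, (3|13)=+1; sign (−1)^0·+1^1·+1^1 = +1.
(a,b)_29: α=1, u≡6; β=0, v≡5 (mod 29); (6|29)=+1, (5|29)=+1; sign (−1)^0·+1^0·+1^1 = +1.
(a,b)_11: α=2, u≡2; β=0, v≡8 (mod 11); (2|11)=-1, (8|11)=-1; sign (−1)^0·-1^0·-1^2 = +1.
(a,b)_5: α=-2, u≡3; β=-2, v≡4 (mod 5); (3|5)=-1, (4|5)=+1; sign (−1)^0·-1^-2·+1^-2 = +1.
(-377, 299 / ℚ) ramifies at {2, 23}: a division algebra.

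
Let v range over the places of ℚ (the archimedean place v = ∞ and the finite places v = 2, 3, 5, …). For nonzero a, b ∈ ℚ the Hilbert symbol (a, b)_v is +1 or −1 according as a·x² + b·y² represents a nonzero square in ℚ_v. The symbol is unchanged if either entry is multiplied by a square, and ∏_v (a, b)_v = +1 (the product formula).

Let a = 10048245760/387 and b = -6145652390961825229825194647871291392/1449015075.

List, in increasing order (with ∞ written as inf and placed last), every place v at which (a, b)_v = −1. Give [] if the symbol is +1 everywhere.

(a, b) ≡ (2152795, -66521) mod (ℚ^×)²; places V = {2, 3, 5, 7, 13, 17, 19, 31, 43, ∞}.
(a,b)_3: α=-2, u≡1; β=-6, v≡1 (mod 3); (1|3)=+1, (1|3)=+1; sign (−1)^0·+1^-6·+1^-2 = +1.
(a,b)_13: α=0, u≡2; β=3, v≡8 (mod 13); (2|13)=-1, (8|13)=-1; sign (−1)^0·-1^3·-1^0 = -1.
(a,b)_43: α=-1, u≡38; β=-3, v≡10 (mod 43); (38|43)=+1, (10|43)=+1; sign (−1)^1·+1^-3·+1^-1 = -1.
(a,b)_2: α=12, β=48; u≡3, v≡7 (mod 8); ε(u)ε(v)=1·1, αω(v)=12·0, βω(u)=48·1; sum ≡ 1  ⇒  -1.
(a,b)_5: α=1, u≡1; β=-2, v≡1 (mod 5); (1|5)=+1, (1|5)=+1; sign (−1)^0·+1^-2·+1^1 = +1.
(a,b)_19: α=1, u≡13; β=4, v≡5 (mod 19); (13|19)=-1, (5|19)=+1; sign (−1)^0·-1^4·+1^1 = +1.
(a,b)_7: α=2, u≡4; β=5, v≡5 (mod 7); (4|7)=+1, (5|7)=-1; sign (−1)^0·+1^5·-1^2 = +1.
(a,b)_∞: sgn(2152795)=+, sgn(-66521)=−, so +1.
(a,b)_31: α=1, u≡2; β=4, v≡10 (mod 31); (2|31)=+1, (10|31)=+1; sign (−1)^0·+1^4·+1^1 = +1.
(a,b)_17: α=1, u≡15; β=3, v≡3 (mod 17); (15|17)=+1, (3|17)=-1; sign (−1)^0·+1^3·-1^1 = -1.
|Ram(2152795, -66521)| = 4, even; anisotropic at {2, 13, 17, 43}.

[2, 13, 17, 43]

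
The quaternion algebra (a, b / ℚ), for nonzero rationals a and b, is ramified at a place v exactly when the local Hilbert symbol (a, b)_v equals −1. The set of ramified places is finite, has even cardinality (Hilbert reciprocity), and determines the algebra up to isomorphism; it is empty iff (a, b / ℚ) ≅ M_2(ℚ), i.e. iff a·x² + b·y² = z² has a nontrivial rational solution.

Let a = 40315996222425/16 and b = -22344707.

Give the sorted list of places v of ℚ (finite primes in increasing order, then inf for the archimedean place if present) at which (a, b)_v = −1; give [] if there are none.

[23, 31]

(a, b) ≡ (2031337, -184667) mod (ℚ^×)²; places V = {2, 3, 5, 7, 11, 23, 31, 37, ∞}.
(a,b)_7: α=1, u≡6; β=1, v≡4 (mod 7); (6|7)=-1, (4|7)=+1; sign (−1)^1·-1^1·+1^1 = +1.
(a,b)_5: α=2, u≡2; β=0, v≡3 (mod 5); (2|5)=-1, (3|5)=-1; sign (−1)^0·-1^0·-1^2 = +1.
(a,b)_23: α=1, u≡7; β=1, v≡11 (mod 23); (7|23)=-1, (11|23)=-1; sign (−1)^1·-1^1·-1^1 = -1.
(a,b)_∞: sgn(2031337)=+, sgn(-184667)=−, so +1.
(a,b)_3: α=8, u≡1; β=0, v≡1 (mod 3); (1|3)=+1, (1|3)=+1; sign (−1)^0·+1^0·+1^8 = +1.
(a,b)_2: α=-4, β=0; u≡1, v≡5 (mod 8); ε(u)ε(v)=0·0, αω(v)=-4·1, βω(u)=0·0; sum ≡ 0  ⇒  +1.
(a,b)_37: α=1, u≡1; β=1, v≡3 (mod 37); (1|37)=+1, (3|37)=+1; sign (−1)^0·+1^1·+1^1 = +1.
(a,b)_31: α=1, u≡13; β=1, v≡15 (mod 31); (13|31)=-1, (15|31)=-1; sign (−1)^1·-1^1·-1^1 = -1.
(a,b)_11: α=3, u≡8; β=2, v≡1 (mod 11); (8|11)=-1, (1|11)=+1; sign (−1)^0·-1^2·+1^3 = +1.
Ram(2031337, -184667) = {23, 31}; no ℚ_23-point on the conic.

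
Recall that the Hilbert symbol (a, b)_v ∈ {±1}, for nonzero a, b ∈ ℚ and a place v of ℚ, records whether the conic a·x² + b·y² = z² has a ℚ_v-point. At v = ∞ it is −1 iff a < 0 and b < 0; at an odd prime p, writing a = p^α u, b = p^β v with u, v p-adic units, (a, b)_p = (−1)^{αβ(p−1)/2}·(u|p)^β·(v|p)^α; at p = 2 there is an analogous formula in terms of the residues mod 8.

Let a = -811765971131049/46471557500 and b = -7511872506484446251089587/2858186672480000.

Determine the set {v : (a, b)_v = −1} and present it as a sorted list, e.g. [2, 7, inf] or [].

[23, inf]

(a, b) ≡ (-23, -69) mod (ℚ^×)²; places V = {2, 3, 5, 11, 17, 19, 23, 29, 31, ∞}.
(a,b)_∞: sgn(-23)=−, sgn(-69)=−, so -1.
(a,b)_29: α=-2, u≡9; β=-2, v≡18 (mod 29); (9|29)=+1, (18|29)=-1; sign (−1)^0·+1^-2·-1^-2 = +1.
(a,b)_5: α=-4, u≡3; β=-4, v≡1 (mod 5); (3|5)=-1, (1|5)=+1; sign (−1)^0·-1^-4·+1^-4 = +1.
(a,b)_2: α=-2, β=-8; u≡1, v≡3 (mod 8); ε(u)ε(v)=0·1, αω(v)=-2·1, βω(u)=-8·0; sum ≡ 0  ⇒  +1.
(a,b)_11: α=4, u≡2; β=8, v≡7 (mod 11); (2|11)=-1, (7|11)=-1; sign (−1)^0·-1^8·-1^4 = +1.
(a,b)_19: α=2, u≡15; β=2, v≡9 (mod 19); (15|19)=-1, (9|19)=+1; sign (−1)^0·-1^2·+1^2 = +1.
(a,b)_3: α=12, u≡1; β=19, v≡1 (mod 3); (1|3)=+1, (1|3)=+1; sign (−1)^0·+1^19·+1^12 = +1.
(a,b)_31: α=-2, u≡7; β=-4, v≡23 (mod 31); (7|31)=+1, (23|31)=-1; sign (−1)^0·+1^-4·-1^-2 = +1.
(a,b)_17: α=2, u≡3; β=4, v≡2 (mod 17); (3|17)=-1, (2|17)=+1; sign (−1)^0·-1^4·+1^2 = +1.
(a,b)_23: α=-1, u≡17; β=-1, v≡21 (mod 23); (17|23)=-1, (21|23)=-1; sign (−1)^1·-1^-1·-1^-1 = -1.
(-23, -69 / ℚ) ramifies at {23, ∞}: a division algebra.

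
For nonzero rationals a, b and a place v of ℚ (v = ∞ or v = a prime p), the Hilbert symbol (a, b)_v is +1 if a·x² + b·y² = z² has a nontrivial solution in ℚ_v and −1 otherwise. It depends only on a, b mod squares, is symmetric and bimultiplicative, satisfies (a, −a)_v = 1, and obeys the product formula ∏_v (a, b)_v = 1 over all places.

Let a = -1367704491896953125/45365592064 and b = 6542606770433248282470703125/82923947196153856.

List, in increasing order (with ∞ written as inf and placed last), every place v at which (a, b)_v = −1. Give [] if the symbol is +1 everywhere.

[5, 17]

(a, b) ≡ (-5, 170085) mod (ℚ^×)²; places V = {2, 3, 5, 13, 17, 23, 29, 41, ∞}.
(a,b)_29: α=2, u≡20; β=3, v≡24 (mod 29); (20|29)=+1, (24|29)=+1; sign (−1)^0·+1^3·+1^2 = +1.
(a,b)_41: α=2, u≡23; β=2, v≡22 (mod 41); (23|41)=+1, (22|41)=-1; sign (−1)^0·+1^2·-1^2 = +1.
(a,b)_3: α=4, u≡1; β=7, v≡1 (mod 3); (1|3)=+1, (1|3)=+1; sign (−1)^0·+1^7·+1^4 = +1.
(a,b)_2: α=-28, β=-34; u≡3, v≡5 (mod 8); ε(u)ε(v)=1·0, αω(v)=-28·1, βω(u)=-34·1; sum ≡ 0  ⇒  +1.
(a,b)_17: α=2, u≡12; β=3, v≡2 (mod 17); (12|17)=-1, (2|17)=+1; sign (−1)^0·-1^3·+1^2 = -1.
(a,b)_∞: sgn(-5)=−, sgn(170085)=+, so +1.
(a,b)_13: α=-2, u≡11; β=-6, v≡6 (mod 13); (11|13)=-1, (6|13)=-1; sign (−1)^0·-1^-6·-1^-2 = +1.
(a,b)_5: α=7, u≡1; β=13, v≡3 (mod 5); (1|5)=+1, (3|5)=-1; sign (−1)^0·+1^13·-1^7 = -1.
(a,b)_23: α=2, u≡8; β=3, v≡8 (mod 23); (8|23)=+1, (8|23)=+1; sign (−1)^0·+1^3·+1^2 = +1.
|Ram(-5, 170085)| = 2, even; anisotropic at {5, 17}.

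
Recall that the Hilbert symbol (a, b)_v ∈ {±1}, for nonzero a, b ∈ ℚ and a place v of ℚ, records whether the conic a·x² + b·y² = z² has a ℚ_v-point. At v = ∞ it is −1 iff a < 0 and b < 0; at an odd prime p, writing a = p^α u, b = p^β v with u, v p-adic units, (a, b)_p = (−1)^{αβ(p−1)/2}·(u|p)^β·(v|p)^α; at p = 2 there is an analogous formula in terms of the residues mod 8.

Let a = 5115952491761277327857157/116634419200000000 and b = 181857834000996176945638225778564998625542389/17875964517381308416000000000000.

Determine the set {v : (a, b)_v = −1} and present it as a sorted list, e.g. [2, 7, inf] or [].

[11, 19, 23, 31]

(a, b) ≡ (3289, 589) mod (ℚ^×)²; places V = {2, 3, 5, 7, 11, 13, 17, 19, 23, 29, 31, 37, ∞}.
(a,b)_5: α=-8, u≡1; β=-12, v≡4 (mod 5); (1|5)=+1, (4|5)=+1; sign (−1)^0·+1^-12·+1^-8 = +1.
(a,b)_17: α=2, u≡9; β=4, v≡7 (mod 17); (9|17)=+1, (7|17)=-1; sign (−1)^0·+1^4·-1^2 = +1.
(a,b)_31: α=2, u≡21; β=3, v≡8 (mod 31); (21|31)=-1, (8|31)=+1; sign (−1)^0·-1^3·+1^2 = -1.
(a,b)_11: α=5, u≡10; β=8, v≡2 (mod 11); (10|11)=-1, (2|11)=-1; sign (−1)^0·-1^8·-1^5 = -1.
(a,b)_3: α=12, u≡1; β=18, v≡1 (mod 3); (1|3)=+1, (1|3)=+1; sign (−1)^0·+1^18·+1^12 = +1.
(a,b)_37: α=-2, u≡21; β=-4, v≡21 (mod 37); (21|37)=+1, (21|37)=+1; sign (−1)^0·+1^-4·+1^-2 = +1.
(a,b)_∞: sgn(3289)=+, sgn(589)=+, so +1.
(a,b)_13: α=-1, u≡5; β=-2, v≡4 (mod 13); (5|13)=-1, (4|13)=+1; sign (−1)^0·-1^-2·+1^-1 = +1.
(a,b)_2: α=-24, β=-38; u≡1, v≡5 (mod 8); ε(u)ε(v)=0·0, αω(v)=-24·1, βω(u)=-38·0; sum ≡ 0  ⇒  +1.
(a,b)_7: α=2, u≡5; β=4, v≡4 (mod 7); (5|7)=-1, (4|7)=+1; sign (−1)^0·-1^4·+1^2 = +1.
(a,b)_19: α=2, u≡2; β=5, v≡12 (mod 19); (2|19)=-1, (12|19)=-1; sign (−1)^0·-1^5·-1^2 = -1.
(a,b)_29: α=0, u≡10; β=-2, v≡25 (mod 29); (10|29)=-1, (25|29)=+1; sign (−1)^0·-1^-2·+1^0 = +1.
(a,b)_23: α=3, u≡14; β=6, v≡21 (mod 23); (14|23)=-1, (21|23)=-1; sign (−1)^0·-1^6·-1^3 = -1.
|Ram(3289, 589)| = 4, even; anisotropic at {11, 19, 23, 31}.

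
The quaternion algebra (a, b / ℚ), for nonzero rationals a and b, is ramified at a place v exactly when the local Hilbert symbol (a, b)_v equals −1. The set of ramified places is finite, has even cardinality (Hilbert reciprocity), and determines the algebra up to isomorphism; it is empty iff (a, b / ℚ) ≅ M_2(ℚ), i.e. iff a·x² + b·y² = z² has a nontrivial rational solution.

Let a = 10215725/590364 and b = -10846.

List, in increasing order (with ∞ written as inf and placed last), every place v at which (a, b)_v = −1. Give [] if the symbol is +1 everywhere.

[2, 17]

(a, b) ≡ (6851, -10846) mod (ℚ^×)²; places V = {2, 3, 5, 11, 13, 17, 23, 29, 31, 43, ∞}.
(a,b)_3: α=-2, u≡2; β=0, v≡2 (mod 3); (2|3)=-1, (2|3)=-1; sign (−1)^0·-1^0·-1^-2 = +1.
(a,b)_∞: sgn(6851)=+, sgn(-10846)=−, so +1.
(a,b)_2: α=-2, β=1; u≡3, v≡1 (mod 8); ε(u)ε(v)=1·0, αω(v)=-2·0, βω(u)=1·1; sum ≡ 1  ⇒  -1.
(a,b)_17: α=1, u≡12; β=1, v≡8 (mod 17); (12|17)=-1, (8|17)=+1; sign (−1)^0·-1^1·+1^1 = -1.
(a,b)_13: α=1, u≡5; β=0, v≡9 (mod 13); (5|13)=-1, (9|13)=+1; sign (−1)^0·-1^0·+1^1 = +1.
(a,b)_31: α=-1, u≡14; β=0, v≡4 (mod 31); (14|31)=+1, (4|31)=+1; sign (−1)^0·+1^0·+1^-1 = +1.
(a,b)_29: α=0, u≡1; β=1, v≡3 (mod 29); (1|29)=+1, (3|29)=-1; sign (−1)^0·+1^1·-1^0 = +1.
(a,b)_5: α=2, u≡1; β=0, v≡4 (mod 5); (1|5)=+1, (4|5)=+1; sign (−1)^0·+1^0·+1^2 = +1.
(a,b)_43: α=2, u≡24; β=0, v≡33 (mod 43); (24|43)=+1, (33|43)=-1; sign (−1)^0·+1^0·-1^2 = +1.
(a,b)_11: α=0, u≡5; β=1, v≡4 (mod 11); (5|11)=+1, (4|11)=+1; sign (−1)^0·+1^1·+1^0 = +1.
(a,b)_23: α=-2, u≡21; β=0, v≡10 (mod 23); (21|23)=-1, (10|23)=-1; sign (−1)^0·-1^0·-1^-2 = +1.
|Ram(6851, -10846)| = 2, even; anisotropic at {2, 17}.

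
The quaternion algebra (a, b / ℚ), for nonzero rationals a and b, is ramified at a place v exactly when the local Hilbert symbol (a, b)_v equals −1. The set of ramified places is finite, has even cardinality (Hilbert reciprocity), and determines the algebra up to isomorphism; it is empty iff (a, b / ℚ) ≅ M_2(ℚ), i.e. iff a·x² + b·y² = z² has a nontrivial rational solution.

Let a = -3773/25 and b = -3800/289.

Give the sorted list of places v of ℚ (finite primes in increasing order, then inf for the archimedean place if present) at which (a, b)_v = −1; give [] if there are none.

[2, 11, 19, inf]

(a, b) ≡ (-77, -38) mod (ℚ^×)²; places V = {2, 5, 7, 11, 17, 19, ∞}.
(a,b)_19: α=0, u≡14; β=1, v≡7 (mod 19); (14|19)=-1, (7|19)=+1; sign (−1)^0·-1^1·+1^0 = -1.
(a,b)_∞: sgn(-77)=−, sgn(-38)=−, so -1.
(a,b)_17: α=0, u≡15; β=-2, v≡8 (mod 17); (15|17)=+1, (8|17)=+1; sign (−1)^0·+1^-2·+1^0 = +1.
(a,b)_2: α=0, β=3; u≡3, v≡5 (mod 8); ε(u)ε(v)=1·0, αω(v)=0·1, βω(u)=3·1; sum ≡ 1  ⇒  -1.
(a,b)_5: α=-2, u≡2; β=2, v≡2 (mod 5); (2|5)=-1, (2|5)=-1; sign (−1)^0·-1^2·-1^-2 = +1.
(a,b)_7: α=3, u≡6; β=0, v≡4 (mod 7); (6|7)=-1, (4|7)=+1; sign (−1)^0·-1^0·+1^3 = +1.
(a,b)_11: α=1, u≡3; β=0, v≡2 (mod 11); (3|11)=+1, (2|11)=-1; sign (−1)^0·+1^0·-1^1 = -1.
Ram(-77, -38) = {2, 11, 19, ∞}; no ℚ_2-point on the conic.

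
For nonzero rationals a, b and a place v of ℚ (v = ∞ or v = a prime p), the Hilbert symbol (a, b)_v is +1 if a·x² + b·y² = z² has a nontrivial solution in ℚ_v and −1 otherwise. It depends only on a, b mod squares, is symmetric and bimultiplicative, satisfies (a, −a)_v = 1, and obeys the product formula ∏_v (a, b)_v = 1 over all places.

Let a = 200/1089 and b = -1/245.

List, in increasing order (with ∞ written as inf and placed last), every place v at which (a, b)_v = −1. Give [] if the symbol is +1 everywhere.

[2, 5]

Mod squares: a ≡ 2, b ≡ -5. Check v ∈ {∞, 2, 3, 5, 7, 11}.
v=7: a=7^0·(≡1), b=7^-2·(≡4) mod 7; (1|7)=+1, (4|7)=+1; (−1)^{0·-2·3}·(+1)^-2·(+1)^0 = +1.
v=5: a=5^2·(≡2), b=5^-1·(≡1) mod 5; (2|5)=-1, (1|5)=+1; (−1)^{2·-1·2}·(-1)^-1·(+1)^2 = -1.
v=11: a=11^-2·(≡10), b=11^0·(≡7) mod 11; (10|11)=-1, (7|11)=-1; (−1)^{-2·0·5}·(-1)^0·(-1)^-2 = +1.
v=3: a=3^-2·(≡2), b=3^0·(≡1) mod 3; (2|3)=-1, (1|3)=+1; (−1)^{-2·0·1}·(-1)^0·(+1)^-2 = +1.
v=2: v_2(a)=3, v_2(b)=0; units ≡ 1, 3 (mod 8); ε·ε+αω+βω = 0·1+3·1+0·0 ≡ 1  ⇒  (a,b)_2 = -1.
v=∞: 2 > 0 and -5 < 0  ⇒  (a,b)_∞ = +1.
Ram(2, -5) = {2, 5}; no ℚ_2-point on the conic.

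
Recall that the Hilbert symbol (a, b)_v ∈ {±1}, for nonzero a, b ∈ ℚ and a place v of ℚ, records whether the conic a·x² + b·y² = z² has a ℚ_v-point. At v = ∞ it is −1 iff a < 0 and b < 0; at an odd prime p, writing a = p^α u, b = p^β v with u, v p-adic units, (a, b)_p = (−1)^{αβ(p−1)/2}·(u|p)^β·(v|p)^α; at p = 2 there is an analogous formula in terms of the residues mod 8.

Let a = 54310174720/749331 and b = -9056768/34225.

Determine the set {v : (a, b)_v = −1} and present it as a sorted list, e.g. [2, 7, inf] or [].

[2, 5, 31, 37]

(a, b) ≡ (126170, -2) mod (ℚ^×)²; places V = {2, 3, 5, 7, 11, 17, 19, 29, 31, 37, ∞}.
(a,b)_3: α=-4, u≡2; β=0, v≡1 (mod 3); (2|3)=-1, (1|3)=+1; sign (−1)^0·-1^0·+1^-4 = +1.
(a,b)_7: α=0, u≡2; β=2, v≡5 (mod 7); (2|7)=+1, (5|7)=-1; sign (−1)^0·+1^2·-1^0 = +1.
(a,b)_17: α=2, u≡4; β=0, v≡4 (mod 17); (4|17)=+1, (4|17)=+1; sign (−1)^0·+1^0·+1^2 = +1.
(a,b)_11: α=-1, u≡6; β=0, v≡4 (mod 11); (6|11)=-1, (4|11)=+1; sign (−1)^0·-1^0·+1^-1 = +1.
(a,b)_5: α=1, u≡4; β=-2, v≡3 (mod 5); (4|5)=+1, (3|5)=-1; sign (−1)^0·+1^-2·-1^1 = -1.
(a,b)_19: α=0, u≡3; β=2, v≡5 (mod 19); (3|19)=-1, (5|19)=+1; sign (−1)^0·-1^2·+1^0 = +1.
(a,b)_2: α=15, β=9; u≡5, v≡7 (mod 8); ε(u)ε(v)=0·1, αω(v)=15·0, βω(u)=9·1; sum ≡ 1  ⇒  -1.
(a,b)_31: α=1, u≡10; β=0, v≡6 (mod 31); (10|31)=+1, (6|31)=-1; sign (−1)^0·+1^0·-1^1 = -1.
(a,b)_37: α=1, u≡24; β=-2, v≡17 (mod 37); (24|37)=-1, (17|37)=-1; sign (−1)^0·-1^-2·-1^1 = -1.
(a,b)_∞: sgn(126170)=+, sgn(-2)=−, so +1.
(a,b)_29: α=-2, u≡9; β=0, v≡27 (mod 29); (9|29)=+1, (27|29)=-1; sign (−1)^0·+1^0·-1^-2 = +1.
(126170, -2 / ℚ) ramifies at {2, 5, 31, 37}: a division algebra.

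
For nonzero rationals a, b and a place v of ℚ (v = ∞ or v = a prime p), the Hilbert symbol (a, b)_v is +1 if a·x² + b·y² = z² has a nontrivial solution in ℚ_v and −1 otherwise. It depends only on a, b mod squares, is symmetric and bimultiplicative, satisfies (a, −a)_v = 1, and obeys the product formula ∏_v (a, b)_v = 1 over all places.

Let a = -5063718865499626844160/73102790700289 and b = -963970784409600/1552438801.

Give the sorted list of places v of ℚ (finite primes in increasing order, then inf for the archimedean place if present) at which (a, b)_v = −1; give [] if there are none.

(a, b) ≡ (-64515, -46) mod (ℚ^×)²; places V = {2, 3, 5, 7, 11, 17, 23, 31, 41, ∞}.
(a,b)_11: α=3, u≡1; β=2, v≡4 (mod 11); (1|11)=+1, (4|11)=+1; sign (−1)^0·+1^2·+1^3 = +1.
(a,b)_∞: sgn(-64515)=−, sgn(-46)=−, so -1.
(a,b)_23: α=1, u≡4; β=1, v≡11 (mod 23); (4|23)=+1, (11|23)=-1; sign (−1)^1·+1^1·-1^1 = +1.
(a,b)_31: α=-6, u≡27; β=-4, v≡16 (mod 31); (27|31)=-1, (16|31)=+1; sign (−1)^0·-1^-4·+1^-6 = +1.
(a,b)_7: α=-2, u≡2; β=0, v≡3 (mod 7); (2|7)=+1, (3|7)=-1; sign (−1)^0·+1^0·-1^-2 = +1.
(a,b)_2: α=12, β=11; u≡5, v≡1 (mod 8); ε(u)ε(v)=0·0, αω(v)=12·0, βω(u)=11·1; sum ≡ 1  ⇒  -1.
(a,b)_5: α=1, u≡2; β=2, v≡1 (mod 5); (2|5)=-1, (1|5)=+1; sign (−1)^0·-1^2·+1^1 = +1.
(a,b)_41: α=-2, u≡7; β=-2, v≡37 (mod 41); (7|41)=-1, (37|41)=+1; sign (−1)^0·-1^-2·+1^-2 = +1.
(a,b)_17: α=7, u≡1; β=4, v≡10 (mod 17); (1|17)=+1, (10|17)=-1; sign (−1)^0·+1^4·-1^7 = -1.
(a,b)_3: α=9, u≡2; β=4, v≡2 (mod 3); (2|3)=-1, (2|3)=-1; sign (−1)^0·-1^4·-1^9 = -1.
(-64515, -46 / ℚ) ramifies at {2, 3, 17, ∞}: a division algebra.

[2, 3, 17, inf]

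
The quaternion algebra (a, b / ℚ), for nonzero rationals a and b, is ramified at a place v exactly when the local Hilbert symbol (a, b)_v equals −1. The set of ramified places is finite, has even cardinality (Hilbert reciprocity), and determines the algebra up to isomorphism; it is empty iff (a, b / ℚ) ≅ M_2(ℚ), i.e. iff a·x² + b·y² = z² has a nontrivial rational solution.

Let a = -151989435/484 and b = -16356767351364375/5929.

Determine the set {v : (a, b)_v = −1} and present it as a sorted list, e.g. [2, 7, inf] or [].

(a, b) ≡ (-58435, -663) mod (ℚ^×)²; places V = {2, 3, 5, 7, 11, 13, 17, 29, 31, ∞}.
(a,b)_11: α=-2, u≡10; β=-2, v≡2 (mod 11); (10|11)=-1, (2|11)=-1; sign (−1)^0·-1^-2·-1^-2 = +1.
(a,b)_2: α=-2, β=0; u≡5, v≡1 (mod 8); ε(u)ε(v)=0·0, αω(v)=-2·0, βω(u)=0·1; sum ≡ 0  ⇒  +1.
(a,b)_31: α=1, u≡17; β=2, v≡16 (mod 31); (17|31)=-1, (16|31)=+1; sign (−1)^0·-1^2·+1^1 = +1.
(a,b)_7: α=0, u≡4; β=-2, v≡1 (mod 7); (4|7)=+1, (1|7)=+1; sign (−1)^0·+1^-2·+1^0 = +1.
(a,b)_13: α=1, u≡1; β=3, v≡12 (mod 13); (1|13)=+1, (12|13)=+1; sign (−1)^0·+1^3·+1^1 = +1.
(a,b)_∞: sgn(-58435)=−, sgn(-663)=−, so -1.
(a,b)_5: α=1, u≡2; β=4, v≡3 (mod 5); (2|5)=-1, (3|5)=-1; sign (−1)^0·-1^4·-1^1 = -1.
(a,b)_3: α=2, u≡2; β=1, v≡1 (mod 3); (2|3)=-1, (1|3)=+1; sign (−1)^0·-1^1·+1^2 = -1.
(a,b)_17: α=2, u≡6; β=3, v≡3 (mod 17); (6|17)=-1, (3|17)=-1; sign (−1)^0·-1^3·-1^2 = -1.
(a,b)_29: α=1, u≡15; β=2, v≡7 (mod 29); (15|29)=-1, (7|29)=+1; sign (−1)^0·-1^2·+1^1 = +1.
(-58435, -663 / ℚ) ramifies at {3, 5, 17, ∞}: a division algebra.

[3, 5, 17, inf]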